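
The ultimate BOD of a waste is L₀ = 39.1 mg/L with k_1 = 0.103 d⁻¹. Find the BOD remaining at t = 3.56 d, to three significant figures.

L_t = L₀ e^(−k_1 t) = 39.1 × e^(−0.103×3.56) = 39.1 × 0.6930 = 27.10 mg/L.

L ≈ 27.1 mg/L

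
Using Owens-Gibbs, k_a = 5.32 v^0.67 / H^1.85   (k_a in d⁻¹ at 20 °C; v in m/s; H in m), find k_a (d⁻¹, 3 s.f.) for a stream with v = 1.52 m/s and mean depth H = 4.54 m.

k_a = 5.32 × 1.52^0.67 / 4.54^1.85 = 5.32 × 1.324 / 16.43 = 0.4287 d⁻¹.

k_a ≈ 0.429 d⁻¹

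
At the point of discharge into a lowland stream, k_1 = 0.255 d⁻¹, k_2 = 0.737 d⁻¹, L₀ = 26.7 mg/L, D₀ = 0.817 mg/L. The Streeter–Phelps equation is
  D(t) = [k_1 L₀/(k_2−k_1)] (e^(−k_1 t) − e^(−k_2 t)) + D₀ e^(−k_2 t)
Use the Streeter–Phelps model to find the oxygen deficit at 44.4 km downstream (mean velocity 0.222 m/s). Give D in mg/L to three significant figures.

Travel time t = x/v = 44.4 km / (0.222 m/s) = 44400 m / 0.222 m/s = 200000 s = 2.315 d.
k_1 L₀/(k_2−k_1) = 0.255×26.7/(0.737−0.255) = 6.808/0.4820 = 14.13 mg/L.
e^(−k_1 t) = e^(−0.255×2.315) = 0.5542; e^(−k_2 t) = e^(−0.737×2.315) = 0.1816.
D = 14.13 × (0.5542 − 0.1816) + 0.817 × 0.1816 = 5.263 + 0.1484 = 5.411 mg/L.

D ≈ 5.41 mg/L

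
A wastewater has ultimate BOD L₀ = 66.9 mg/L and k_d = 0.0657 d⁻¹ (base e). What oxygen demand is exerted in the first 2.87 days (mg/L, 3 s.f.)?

y_t = L₀(1 − e^(−k_d t)) = 66.9 × (1 − e^(−0.0657×2.87))
= 66.9 × (1 − 0.8282) = 66.9 × 0.1718 = 11.50 mg/L.

y ≈ 11.5 mg/L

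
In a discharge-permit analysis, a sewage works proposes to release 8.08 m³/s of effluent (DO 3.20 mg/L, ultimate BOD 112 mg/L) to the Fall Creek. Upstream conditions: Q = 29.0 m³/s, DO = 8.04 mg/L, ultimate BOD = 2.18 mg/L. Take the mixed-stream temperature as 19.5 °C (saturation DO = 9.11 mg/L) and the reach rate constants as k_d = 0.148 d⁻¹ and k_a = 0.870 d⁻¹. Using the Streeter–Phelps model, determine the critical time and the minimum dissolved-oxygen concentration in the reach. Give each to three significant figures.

t_c ≈ 1.75 d; minimum DO ≈ 5.68 mg/L

Mixed DO = (29.0×8.04 + 8.08×3.20)/(29.0+8.08) = 259.0/37.08 = 6.985 mg/L.
Mixed L₀ = (29.0×2.18 + 8.08×112)/(37.08) = 968.2/37.08 = 26.11 mg/L.
Initial deficit D₀ = C_s − DO₀ = 9.11 − 6.985 = 2.125 mg/L.
t_c = (1/0.7220) ln[(0.870/0.148)(1 − 2.125×0.7220/(0.148×26.11))] = 1.385 × ln(3.545) = 1.753 d.
D_c = (0.148/0.870) × 26.11 × e^(−0.148×1.753) = 0.1701 × 26.11 × 0.7715 = 3.427 mg/L.
Minimum DO = 9.11 − 3.427 = 5.683 mg/L.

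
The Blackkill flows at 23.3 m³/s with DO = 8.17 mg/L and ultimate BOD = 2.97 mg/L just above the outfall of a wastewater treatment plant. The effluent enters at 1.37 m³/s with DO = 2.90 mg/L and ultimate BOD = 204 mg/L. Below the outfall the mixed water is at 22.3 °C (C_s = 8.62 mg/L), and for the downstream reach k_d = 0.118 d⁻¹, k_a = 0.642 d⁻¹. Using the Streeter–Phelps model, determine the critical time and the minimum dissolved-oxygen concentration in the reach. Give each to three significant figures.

Mixed DO = (23.3×8.17 + 1.37×2.90)/(23.3+1.37) = 194.3/24.67 = 7.877 mg/L.
Mixed L₀ = (23.3×2.97 + 1.37×204)/(24.67) = 348.7/24.67 = 14.13 mg/L.
Initial deficit D₀ = C_s − DO₀ = 8.62 − 7.877 = 0.7427 mg/L.
t_c = (1/0.5240) ln[(0.642/0.118)(1 − 0.7427×0.5240/(0.118×14.13))] = 1.908 × ln(4.171) = 2.726 d.
D_c = (0.118/0.642) × 14.13 × e^(−0.118×2.726) = 0.1838 × 14.13 × 0.7250 = 1.883 mg/L.
Minimum DO = 8.62 − 1.883 = 6.737 mg/L.

t_c ≈ 2.73 d; minimum DO ≈ 6.74 mg/L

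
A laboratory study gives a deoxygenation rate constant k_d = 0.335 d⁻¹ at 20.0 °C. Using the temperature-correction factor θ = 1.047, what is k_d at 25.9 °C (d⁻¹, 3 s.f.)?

k_d(T₂) = k_d(T₁) · θ^(T₂−T₁) = 0.335 × 1.047^(25.9−20.0)
= 0.335 × 1.047^5.90 = 0.335 × 1.311 = 0.4393 d⁻¹.

k_d ≈ 0.439 d⁻¹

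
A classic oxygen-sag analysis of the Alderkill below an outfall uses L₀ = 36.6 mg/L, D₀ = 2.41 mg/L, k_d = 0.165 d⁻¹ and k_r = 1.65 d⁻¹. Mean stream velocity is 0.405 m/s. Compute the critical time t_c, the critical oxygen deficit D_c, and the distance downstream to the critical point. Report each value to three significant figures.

With k_r/k_d = 10.00 and 1 − D₀(k_r−k_d)/(k_d L₀) = 0.4074,
t_c = ln(10.00 × 0.4074) / (1.65 − 0.165) = ln(4.074) / 1.485 = 1.405/1.485 = 0.9458 d.
D_c = (k_d/k_r) L₀ e^(−k_d t_c) = (0.165/1.65) × 36.6 × e^(−0.165×0.9458) = 0.1000 × 36.6 × 0.8555 = 3.131 mg/L.
x_c = v t_c = 0.405 m/s × 0.9458 d × 86400 s/d = 33100 m ≈ 33.1 km.

t_c ≈ 0.946 d; D_c ≈ 3.13 mg/L; x_c ≈ 33.1 km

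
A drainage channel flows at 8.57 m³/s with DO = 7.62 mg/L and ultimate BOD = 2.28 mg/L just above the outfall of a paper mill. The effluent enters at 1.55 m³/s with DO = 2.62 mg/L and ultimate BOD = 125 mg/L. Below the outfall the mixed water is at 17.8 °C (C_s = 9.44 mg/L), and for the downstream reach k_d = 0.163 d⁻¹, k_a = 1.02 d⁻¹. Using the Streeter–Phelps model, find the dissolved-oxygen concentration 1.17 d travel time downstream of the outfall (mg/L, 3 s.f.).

Mixed DO = (8.57×7.62 + 1.55×2.62)/(8.57+1.55) = 69.36/10.12 = 6.854 mg/L.
Mixed L₀ = (8.57×2.28 + 1.55×125)/(10.12) = 213.3/10.12 = 21.08 mg/L.
Initial deficit D₀ = C_s − DO₀ = 9.44 − 6.854 = 2.586 mg/L.
D(1.17) = [0.163×21.08/(1.02−0.163)](e^(−0.163×1.17) − e^(−1.02×1.17)) + 2.586 e^(−1.02×1.17)
= 4.009 × (0.8264 − 0.3032) + 2.586 × 0.3032 = 2.881 mg/L.
DO = 9.44 − 2.881 = 6.559 mg/L.

DO ≈ 6.56 mg/L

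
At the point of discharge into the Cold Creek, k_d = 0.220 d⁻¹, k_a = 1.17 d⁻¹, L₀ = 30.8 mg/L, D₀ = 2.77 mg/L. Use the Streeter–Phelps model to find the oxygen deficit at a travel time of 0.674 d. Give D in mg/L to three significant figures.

D ≈ 4.17 mg/L

k_d L₀/(k_a−k_d) = 0.220×30.8/(1.17−0.220) = 6.776/0.9500 = 7.133 mg/L.
e^(−k_d t) = e^(−0.220×0.6740) = 0.8622; e^(−k_a t) = e^(−1.17×0.6740) = 0.4545.
D = 7.133 × (0.8622 − 0.4545) + 2.77 × 0.4545 = 2.908 + 1.259 = 4.167 mg/L.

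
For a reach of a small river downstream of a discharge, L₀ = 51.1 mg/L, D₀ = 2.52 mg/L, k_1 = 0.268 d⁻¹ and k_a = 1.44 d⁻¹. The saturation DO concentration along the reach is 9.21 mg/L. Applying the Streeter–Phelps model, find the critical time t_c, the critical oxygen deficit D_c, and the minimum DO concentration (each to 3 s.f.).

With k_a/k_1 = 5.373 and 1 − D₀(k_a−k_1)/(k_1 L₀) = 0.7843,
t_c = ln(5.373 × 0.7843) / (1.44 − 0.268) = ln(4.214) / 1.172 = 1.438/1.172 = 1.227 d.
L(t_c) = L₀ e^(−k_1 t_c) = 51.1 × 0.7197 = 36.78 mg/L, and at the critical point k_a D_c = k_1 L, so D_c = (0.268/1.44) × 36.78 = 6.844 mg/L.
Minimum DO = C_s − D_c = 9.21 − 6.844 = 2.366 mg/L.

t_c ≈ 1.23 d; D_c ≈ 6.84 mg/L; min DO ≈ 2.37 mg/L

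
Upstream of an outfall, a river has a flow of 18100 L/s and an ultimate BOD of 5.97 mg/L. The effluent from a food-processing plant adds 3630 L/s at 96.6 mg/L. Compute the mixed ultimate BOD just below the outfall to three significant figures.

21.1 mg/L

Flow-weighted mixing: C = (Q_r C_r + Q_w C_w)/(Q_r + Q_w)
= (18100×5.97 + 3630×96.6)/(18100 + 3630) = 458700/21730 = 21.11 mg/L.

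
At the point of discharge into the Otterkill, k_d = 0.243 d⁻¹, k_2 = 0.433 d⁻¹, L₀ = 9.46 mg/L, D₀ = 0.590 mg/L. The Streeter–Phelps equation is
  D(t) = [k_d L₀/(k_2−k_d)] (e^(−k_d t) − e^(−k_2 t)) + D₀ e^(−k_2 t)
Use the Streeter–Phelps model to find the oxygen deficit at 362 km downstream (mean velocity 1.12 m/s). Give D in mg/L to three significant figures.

Travel time t = x/v = 362 km / (1.12 m/s) = 362000 m / 1.12 m/s = 323200 s = 3.741 d.
k_d L₀/(k_2−k_d) = 0.243×9.46/(0.433−0.243) = 2.299/0.1900 = 12.10 mg/L.
e^(−k_d t) = e^(−0.243×3.741) = 0.4029; e^(−k_2 t) = e^(−0.433×3.741) = 0.1979.
D = 12.10 × (0.4029 − 0.1979) + 0.590 × 0.1979 = 2.480 + 0.1168 = 2.597 mg/L.

D ≈ 2.60 mg/L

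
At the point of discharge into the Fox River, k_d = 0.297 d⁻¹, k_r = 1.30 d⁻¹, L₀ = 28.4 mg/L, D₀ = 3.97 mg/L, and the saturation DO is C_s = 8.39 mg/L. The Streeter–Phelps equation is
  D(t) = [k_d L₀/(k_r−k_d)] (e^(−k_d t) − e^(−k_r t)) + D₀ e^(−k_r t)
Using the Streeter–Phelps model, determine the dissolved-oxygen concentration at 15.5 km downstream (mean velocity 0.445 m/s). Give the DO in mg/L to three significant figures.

Travel time t = x/v = 15.5 km / (0.445 m/s) = 15500 m / 0.445 m/s = 34830 s = 0.4031 d.
k_d L₀/(k_r−k_d) = 0.297×28.4/(1.30−0.297) = 8.435/1.003 = 8.410 mg/L.
e^(−k_d t) = e^(−0.297×0.4031) = 0.8872; e^(−k_r t) = e^(−1.30×0.4031) = 0.5921.
D = 8.410 × (0.8872 − 0.5921) + 3.97 × 0.5921 = 2.481 + 2.351 = 4.832 mg/L.
DO = C_s − D = 8.39 − 4.832 = 3.558 mg/L.

DO ≈ 3.56 mg/L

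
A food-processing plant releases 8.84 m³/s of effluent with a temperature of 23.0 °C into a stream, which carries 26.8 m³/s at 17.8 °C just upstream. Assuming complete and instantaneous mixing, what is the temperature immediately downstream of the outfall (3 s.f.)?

Flow-weighted mixing: C = (Q_r C_r + Q_w C_w)/(Q_r + Q_w)
= (26.8×17.8 + 8.84×23.0)/(26.8 + 8.84) = 680.4/35.64 = 19.09 °C.

19.1 °C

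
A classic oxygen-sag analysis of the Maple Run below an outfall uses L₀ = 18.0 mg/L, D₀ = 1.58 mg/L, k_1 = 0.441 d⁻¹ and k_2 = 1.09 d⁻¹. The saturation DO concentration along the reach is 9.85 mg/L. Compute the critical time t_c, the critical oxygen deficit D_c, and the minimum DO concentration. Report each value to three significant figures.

With k_2/k_1 = 2.472 and 1 − D₀(k_2−k_1)/(k_1 L₀) = 0.8708,
t_c = ln(2.472 × 0.8708) / (1.09 − 0.441) = ln(2.152) / 0.6490 = 0.7666/0.6490 = 1.181 d.
D_c = (k_1/k_2) L₀ e^(−k_1 t_c) = (0.441/1.09) × 18.0 × e^(−0.441×1.181) = 0.4046 × 18.0 × 0.5940 = 4.326 mg/L.
Minimum DO = C_s − D_c = 9.85 − 4.326 = 5.524 mg/L.

t_c ≈ 1.18 d; D_c ≈ 4.33 mg/L; min DO ≈ 5.52 mg/L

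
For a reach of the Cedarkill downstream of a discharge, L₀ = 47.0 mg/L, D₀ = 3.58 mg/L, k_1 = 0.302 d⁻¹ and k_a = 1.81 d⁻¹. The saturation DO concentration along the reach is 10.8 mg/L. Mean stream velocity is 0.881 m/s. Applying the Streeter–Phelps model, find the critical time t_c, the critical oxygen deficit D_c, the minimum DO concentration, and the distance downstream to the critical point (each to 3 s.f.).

t_c ≈ 0.870 d; D_c ≈ 6.03 mg/L; min DO ≈ 4.77 mg/L; x_c ≈ 66.2 km

t_c = [1/(k_a−k_1)] ln[(k_a/k_1)(1 − D₀(k_a−k_1)/(k_1 L₀))]
= [1/(1.81−0.302)] ln[(1.81/0.302)(1 − 3.58×1.508/(0.302×47.0))]
= (1/1.508) ln[5.993 × 0.6197] = 0.6631 × ln(3.714) = 0.6631 × 1.312 = 0.8701 d.
L(t_c) = L₀ e^(−k_1 t_c) = 47.0 × 0.7689 = 36.14 mg/L, and at the critical point k_a D_c = k_1 L, so D_c = (0.302/1.81) × 36.14 = 6.030 mg/L.
Minimum DO = C_s − D_c = 10.8 − 6.030 = 4.770 mg/L.
x_c = v t_c = 0.881 m/s × 0.8701 d × 86400 s/d = 66230 m ≈ 66.2 km.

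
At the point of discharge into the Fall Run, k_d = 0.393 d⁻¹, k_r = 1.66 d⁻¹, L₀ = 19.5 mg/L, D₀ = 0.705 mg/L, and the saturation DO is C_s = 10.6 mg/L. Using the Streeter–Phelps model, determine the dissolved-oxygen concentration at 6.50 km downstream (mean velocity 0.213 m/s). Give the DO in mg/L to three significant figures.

DO ≈ 8.31 mg/L

Travel time t = x/v = 6.50 km / (0.213 m/s) = 6500 m / 0.213 m/s = 30520 s = 0.3532 d.
k_d L₀/(k_r−k_d) = 0.393×19.5/(1.66−0.393) = 7.663/1.267 = 6.049 mg/L.
e^(−k_d t) = e^(−0.393×0.3532) = 0.8704; e^(−k_r t) = e^(−1.66×0.3532) = 0.5564.
D = 6.049 × (0.8704 − 0.5564) + 0.705 × 0.5564 = 1.899 + 0.3922 = 2.292 mg/L.
DO = C_s − D = 10.6 − 2.292 = 8.308 mg/L.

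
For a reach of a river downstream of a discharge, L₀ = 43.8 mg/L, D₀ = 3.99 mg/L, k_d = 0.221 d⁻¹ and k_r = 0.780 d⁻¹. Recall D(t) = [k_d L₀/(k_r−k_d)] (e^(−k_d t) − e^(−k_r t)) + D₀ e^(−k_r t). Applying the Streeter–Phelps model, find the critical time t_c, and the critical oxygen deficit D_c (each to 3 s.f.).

t_c ≈ 1.79 d; D_c ≈ 8.36 mg/L

With k_r/k_d = 3.529 and 1 − D₀(k_r−k_d)/(k_d L₀) = 0.7696,
t_c = ln(3.529 × 0.7696) / (0.780 − 0.221) = ln(2.716) / 0.5590 = 0.9992/0.5590 = 1.788 d.
D_c = (k_d/k_r) L₀ e^(−k_d t_c) = (0.221/0.780) × 43.8 × e^(−0.221×1.788) = 0.2833 × 43.8 × 0.6737 = 8.360 mg/L.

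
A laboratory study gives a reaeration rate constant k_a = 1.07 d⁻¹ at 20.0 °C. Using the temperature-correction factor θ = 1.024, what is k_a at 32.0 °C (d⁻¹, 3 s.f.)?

k_a ≈ 1.42 d⁻¹

k_a(T₂) = k_a(T₁) · θ^(T₂−T₁) = 1.07 × 1.024^(32.0−20.0)
= 1.07 × 1.024^12.0 = 1.07 × 1.329 = 1.422 d⁻¹.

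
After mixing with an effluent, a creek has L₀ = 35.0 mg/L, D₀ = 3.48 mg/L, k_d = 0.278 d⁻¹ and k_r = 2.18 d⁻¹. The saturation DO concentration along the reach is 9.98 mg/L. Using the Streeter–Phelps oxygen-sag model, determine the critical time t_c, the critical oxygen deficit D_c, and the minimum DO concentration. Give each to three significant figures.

At the critical point dD/dt = 0, so k_d L₀ e^(−k_d t) = k_r D. Substituting D(t) from the Streeter–Phelps equation and solving for t gives
t_c = ln[(k_r/k_d)(1 − D₀(k_r−k_d)/(k_d L₀))] / (k_r−k_d).
Here k_r−k_d = 1.902 d⁻¹ and 1 − D₀(k_r−k_d)/(k_d L₀) = 1 − 3.48×1.902/(0.278×35.0) = 0.3197, so
t_c = ln(7.842 × 0.3197) / 1.902 = 0.9192 / 1.902 = 0.4833 d.
L(t_c) = L₀ e^(−k_d t_c) = 35.0 × 0.8743 = 30.60 mg/L, and at the critical point k_r D_c = k_d L, so D_c = (0.278/2.18) × 30.60 = 3.902 mg/L.
Minimum DO = C_s − D_c = 9.98 − 3.902 = 6.078 mg/L.

t_c ≈ 0.483 d; D_c ≈ 3.90 mg/L; min DO ≈ 6.08 mg/L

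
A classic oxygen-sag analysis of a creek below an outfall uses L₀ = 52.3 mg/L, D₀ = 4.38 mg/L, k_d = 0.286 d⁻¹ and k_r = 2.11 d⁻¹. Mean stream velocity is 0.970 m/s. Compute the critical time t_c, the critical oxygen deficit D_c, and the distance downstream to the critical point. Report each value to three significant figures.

At the critical point dD/dt = 0, so k_d L₀ e^(−k_d t) = k_r D. Substituting D(t) from the Streeter–Phelps equation and solving for t gives
t_c = ln[(k_r/k_d)(1 − D₀(k_r−k_d)/(k_d L₀))] / (k_r−k_d).
Here k_r−k_d = 1.824 d⁻¹ and 1 − D₀(k_r−k_d)/(k_d L₀) = 1 − 4.38×1.824/(0.286×52.3) = 0.4659, so
t_c = ln(7.378 × 0.4659) / 1.824 = 1.235 / 1.824 = 0.6769 d.
L(t_c) = L₀ e^(−k_d t_c) = 52.3 × 0.8240 = 43.09 mg/L, and at the critical point k_r D_c = k_d L, so D_c = (0.286/2.11) × 43.09 = 5.841 mg/L.
x_c = v t_c = 0.970 m/s × 0.6769 d × 86400 s/d = 56730 m ≈ 56.7 km.

t_c ≈ 0.677 d; D_c ≈ 5.84 mg/L; x_c ≈ 56.7 km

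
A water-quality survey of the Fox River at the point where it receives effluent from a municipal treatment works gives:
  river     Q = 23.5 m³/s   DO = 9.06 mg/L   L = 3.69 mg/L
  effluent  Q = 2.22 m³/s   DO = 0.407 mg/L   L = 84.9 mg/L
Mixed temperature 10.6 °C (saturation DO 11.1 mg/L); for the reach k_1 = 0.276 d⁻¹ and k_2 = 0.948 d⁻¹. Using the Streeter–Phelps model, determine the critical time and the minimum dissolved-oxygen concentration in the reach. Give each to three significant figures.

Mixed DO = (23.5×9.06 + 2.22×0.407)/(23.5+2.22) = 213.8/25.72 = 8.313 mg/L.
Mixed L₀ = (23.5×3.69 + 2.22×84.9)/(25.72) = 275.2/25.72 = 10.70 mg/L.
Initial deficit D₀ = C_s − DO₀ = 11.1 − 8.313 = 2.787 mg/L.
t_c = (1/0.6720) ln[(0.948/0.276)(1 − 2.787×0.6720/(0.276×10.70))] = 1.488 × ln(1.257) = 0.3398 d.
D_c = (0.276/0.948) × 10.70 × e^(−0.276×0.3398) = 0.2911 × 10.70 × 0.9105 = 2.836 mg/L.
Minimum DO = 11.1 − 2.836 = 8.264 mg/L.

t_c ≈ 0.340 d; minimum DO ≈ 8.26 mg/L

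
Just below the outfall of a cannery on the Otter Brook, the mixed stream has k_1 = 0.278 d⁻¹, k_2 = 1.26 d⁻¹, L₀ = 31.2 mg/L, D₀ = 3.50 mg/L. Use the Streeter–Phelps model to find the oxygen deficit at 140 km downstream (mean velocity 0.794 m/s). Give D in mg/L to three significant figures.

Travel time t = x/v = 140 km / (0.794 m/s) = 140000 m / 0.794 m/s = 176300 s = 2.041 d.
k_1 L₀/(k_2−k_1) = 0.278×31.2/(1.26−0.278) = 8.674/0.9820 = 8.833 mg/L.
e^(−k_1 t) = e^(−0.278×2.041) = 0.5670; e^(−k_2 t) = e^(−1.26×2.041) = 0.07643.
D = 8.833 × (0.5670 − 0.07643) + 3.50 × 0.07643 = 4.333 + 0.2675 = 4.601 mg/L.

D ≈ 4.60 mg/L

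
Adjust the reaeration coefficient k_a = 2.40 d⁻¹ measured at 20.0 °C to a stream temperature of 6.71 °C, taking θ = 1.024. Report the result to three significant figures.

k_a(T₂) = k_a(T₁) · θ^(T₂−T₁) = 2.40 × 1.024^(6.71−20.0)
= 2.40 × 1.024^-13.3 = 2.40 × 0.7296 = 1.751 d⁻¹.

k_a ≈ 1.75 d⁻¹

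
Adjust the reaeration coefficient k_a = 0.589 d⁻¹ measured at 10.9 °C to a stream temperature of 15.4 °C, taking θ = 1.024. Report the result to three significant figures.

k_a ≈ 0.655 d⁻¹

k_a(T₂) = k_a(T₁) · θ^(T₂−T₁) = 0.589 × 1.024^(15.4−10.9)
= 0.589 × 1.024^4.50 = 0.589 × 1.113 = 0.6553 d⁻¹.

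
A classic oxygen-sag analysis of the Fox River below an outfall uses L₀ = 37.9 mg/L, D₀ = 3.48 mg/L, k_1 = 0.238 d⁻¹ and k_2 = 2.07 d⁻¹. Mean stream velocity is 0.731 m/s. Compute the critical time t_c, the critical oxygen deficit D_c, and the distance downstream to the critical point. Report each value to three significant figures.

t_c ≈ 0.511 d; D_c ≈ 3.86 mg/L; x_c ≈ 32.3 km

At the critical point dD/dt = 0, so k_1 L₀ e^(−k_1 t) = k_2 D. Substituting D(t) from the Streeter–Phelps equation and solving for t gives
t_c = ln[(k_2/k_1)(1 − D₀(k_2−k_1)/(k_1 L₀))] / (k_2−k_1).
Here k_2−k_1 = 1.832 d⁻¹ and 1 − D₀(k_2−k_1)/(k_1 L₀) = 1 − 3.48×1.832/(0.238×37.9) = 0.2932, so
t_c = ln(8.697 × 0.2932) / 1.832 = 0.9362 / 1.832 = 0.5110 d.
D_c = (k_1/k_2) L₀ e^(−k_1 t_c) = (0.238/2.07) × 37.9 × e^(−0.238×0.5110) = 0.1150 × 37.9 × 0.8855 = 3.859 mg/L.
x_c = v t_c = 0.731 m/s × 0.5110 d × 86400 s/d = 32270 m ≈ 32.3 km.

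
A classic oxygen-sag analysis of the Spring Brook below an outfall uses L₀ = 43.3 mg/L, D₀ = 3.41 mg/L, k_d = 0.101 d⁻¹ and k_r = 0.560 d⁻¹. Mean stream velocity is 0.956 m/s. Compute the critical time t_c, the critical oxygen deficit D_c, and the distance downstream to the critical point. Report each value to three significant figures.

t_c ≈ 2.77 d; D_c ≈ 5.91 mg/L; x_c ≈ 229 km

With k_r/k_d = 5.545 and 1 − D₀(k_r−k_d)/(k_d L₀) = 0.6421,
t_c = ln(5.545 × 0.6421) / (0.560 − 0.101) = ln(3.560) / 0.4590 = 1.270/0.4590 = 2.766 d.
D_c = (k_d/k_r) L₀ e^(−k_d t_c) = (0.101/0.560) × 43.3 × e^(−0.101×2.766) = 0.1804 × 43.3 × 0.7562 = 5.906 mg/L.
x_c = v t_c = 0.956 m/s × 2.766 d × 86400 s/d = 228500 m ≈ 229 km.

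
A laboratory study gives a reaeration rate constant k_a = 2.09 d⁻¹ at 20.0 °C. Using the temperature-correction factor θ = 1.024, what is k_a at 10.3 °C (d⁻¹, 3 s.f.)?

k_a ≈ 1.66 d⁻¹

k_a(T₂) = k_a(T₁) · θ^(T₂−T₁) = 2.09 × 1.024^(10.3−20.0)
= 2.09 × 1.024^-9.70 = 2.09 × 0.7945 = 1.660 d⁻¹.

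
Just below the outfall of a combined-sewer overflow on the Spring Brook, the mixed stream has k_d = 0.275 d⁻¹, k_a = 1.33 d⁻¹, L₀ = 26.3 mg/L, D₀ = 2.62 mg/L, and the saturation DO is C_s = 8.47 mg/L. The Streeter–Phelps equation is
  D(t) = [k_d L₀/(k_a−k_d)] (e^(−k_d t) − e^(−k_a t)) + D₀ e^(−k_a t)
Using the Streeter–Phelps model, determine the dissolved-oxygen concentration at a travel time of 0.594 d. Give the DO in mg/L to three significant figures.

DO ≈ 4.57 mg/L

k_d L₀/(k_a−k_d) = 0.275×26.3/(1.33−0.275) = 7.233/1.055 = 6.855 mg/L.
e^(−k_d t) = e^(−0.275×0.5940) = 0.8493; e^(−k_a t) = e^(−1.33×0.5940) = 0.4538.
D = 6.855 × (0.8493 − 0.4538) + 2.62 × 0.4538 = 2.711 + 1.189 = 3.900 mg/L.
DO = C_s − D = 8.47 − 3.900 = 4.570 mg/L.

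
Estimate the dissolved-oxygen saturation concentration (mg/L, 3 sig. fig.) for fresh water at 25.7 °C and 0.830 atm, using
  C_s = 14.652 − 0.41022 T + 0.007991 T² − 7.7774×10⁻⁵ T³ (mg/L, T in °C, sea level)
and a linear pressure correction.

C_s ≈ 6.70 mg/L

At sea level: C_s = 14.652 − 0.41022×25.7 + 0.007991×25.7² − 7.7774×10⁻⁵×25.7³ = 8.067 mg/L.
Pressure correction: C_s' = 8.067 × 0.830 = 6.696 mg/L.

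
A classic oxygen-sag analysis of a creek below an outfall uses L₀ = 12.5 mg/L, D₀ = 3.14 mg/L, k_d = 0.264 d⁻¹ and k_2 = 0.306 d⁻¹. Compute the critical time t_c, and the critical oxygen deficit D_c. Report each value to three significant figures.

t_c ≈ 2.54 d; D_c ≈ 5.51 mg/L

At the critical point dD/dt = 0, so k_d L₀ e^(−k_d t) = k_2 D. Substituting D(t) from the Streeter–Phelps equation and solving for t gives
t_c = ln[(k_2/k_d)(1 − D₀(k_2−k_d)/(k_d L₀))] / (k_2−k_d).
Here k_2−k_d = 0.04200 d⁻¹ and 1 − D₀(k_2−k_d)/(k_d L₀) = 1 − 3.14×0.04200/(0.264×12.5) = 0.9600, so
t_c = ln(1.159 × 0.9600) / 0.04200 = 0.1069 / 0.04200 = 2.544 d.
D_c = (k_d/k_2) L₀ e^(−k_d t_c) = (0.264/0.306) × 12.5 × e^(−0.264×2.544) = 0.8627 × 12.5 × 0.5109 = 5.509 mg/L.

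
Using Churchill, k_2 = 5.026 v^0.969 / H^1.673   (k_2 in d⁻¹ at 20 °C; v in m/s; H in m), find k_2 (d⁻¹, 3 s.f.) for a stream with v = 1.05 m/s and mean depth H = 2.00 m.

k_2 = 5.026 × 1.05^0.969 / 2.00^1.673 = 5.026 × 1.048 / 3.189 = 1.652 d⁻¹.

k_2 ≈ 1.65 d⁻¹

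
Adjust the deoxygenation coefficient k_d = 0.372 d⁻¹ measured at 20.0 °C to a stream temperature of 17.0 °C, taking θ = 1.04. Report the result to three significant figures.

k_d(T₂) = k_d(T₁) · θ^(T₂−T₁) = 0.372 × 1.04^(17.0−20.0)
= 0.372 × 1.04^-3.00 = 0.372 × 0.8890 = 0.3307 d⁻¹.

k_d ≈ 0.331 d⁻¹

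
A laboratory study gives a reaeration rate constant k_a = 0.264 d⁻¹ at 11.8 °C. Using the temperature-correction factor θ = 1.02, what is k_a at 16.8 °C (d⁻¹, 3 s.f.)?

k_a(T₂) = k_a(T₁) · θ^(T₂−T₁) = 0.264 × 1.02^(16.8−11.8)
= 0.264 × 1.02^5.00 = 0.264 × 1.104 = 0.2915 d⁻¹.

k_a ≈ 0.291 d⁻¹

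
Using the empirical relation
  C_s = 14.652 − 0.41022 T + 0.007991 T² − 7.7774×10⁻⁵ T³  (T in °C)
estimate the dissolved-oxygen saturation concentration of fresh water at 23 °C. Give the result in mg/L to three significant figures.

C_s = 14.652 − 0.41022×23 + 0.007991×23² − 7.7774×10⁻⁵×23³ = 8.498 mg/L.

C_s ≈ 8.50 mg/L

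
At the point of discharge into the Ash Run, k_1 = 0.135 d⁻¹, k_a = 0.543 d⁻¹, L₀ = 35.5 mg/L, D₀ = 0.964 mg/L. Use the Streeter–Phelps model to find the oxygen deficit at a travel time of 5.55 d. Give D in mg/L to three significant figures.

k_1 L₀/(k_a−k_1) = 0.135×35.5/(0.543−0.135) = 4.793/0.4080 = 11.75 mg/L.
e^(−k_1 t) = e^(−0.135×5.550) = 0.4727; e^(−k_a t) = e^(−0.543×5.550) = 0.04911.
D = 11.75 × (0.4727 − 0.04911) + 0.964 × 0.04911 = 4.976 + 0.04734 = 5.023 mg/L.

D ≈ 5.02 mg/L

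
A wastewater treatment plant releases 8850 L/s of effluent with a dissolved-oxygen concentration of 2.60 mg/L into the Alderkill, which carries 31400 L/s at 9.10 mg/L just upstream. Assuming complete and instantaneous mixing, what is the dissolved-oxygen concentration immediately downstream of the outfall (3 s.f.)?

Flow-weighted mixing: C = (Q_r C_r + Q_w C_w)/(Q_r + Q_w)
= (31400×9.10 + 8850×2.60)/(31400 + 8850) = 308800/40250 = 7.671 mg/L.

7.67 mg/L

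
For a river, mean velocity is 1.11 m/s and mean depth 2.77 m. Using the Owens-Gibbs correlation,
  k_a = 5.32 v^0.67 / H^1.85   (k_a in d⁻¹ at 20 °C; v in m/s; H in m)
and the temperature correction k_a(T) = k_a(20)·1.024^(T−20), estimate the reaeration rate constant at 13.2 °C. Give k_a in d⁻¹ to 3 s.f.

k_a(20) = 5.32 × 1.11^0.67 / 2.77^1.85 = 5.32 × 1.072 / 6.585 = 0.8663 d⁻¹.
k_a(13.2) = 0.8663 × 1.024^(13.2−20) = 0.8663 × 0.8511 = 0.7373 d⁻¹.

k_a ≈ 0.737 d⁻¹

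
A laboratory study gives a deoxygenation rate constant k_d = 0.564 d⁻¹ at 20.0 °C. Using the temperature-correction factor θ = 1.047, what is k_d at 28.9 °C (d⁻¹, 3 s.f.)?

k_d(T₂) = k_d(T₁) · θ^(T₂−T₁) = 0.564 × 1.047^(28.9−20.0)
= 0.564 × 1.047^8.90 = 0.564 × 1.505 = 0.8488 d⁻¹.

k_d ≈ 0.849 d⁻¹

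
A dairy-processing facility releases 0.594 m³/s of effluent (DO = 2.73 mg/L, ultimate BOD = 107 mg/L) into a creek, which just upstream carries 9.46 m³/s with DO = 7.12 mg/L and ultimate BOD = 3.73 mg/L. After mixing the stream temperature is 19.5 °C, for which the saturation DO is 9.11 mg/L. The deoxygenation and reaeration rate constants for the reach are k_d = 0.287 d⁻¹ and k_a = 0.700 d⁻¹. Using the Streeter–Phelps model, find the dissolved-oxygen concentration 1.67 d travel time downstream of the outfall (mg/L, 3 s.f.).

DO ≈ 6.30 mg/L

Mixed DO = (9.46×7.12 + 0.594×2.73)/(9.46+0.594) = 68.98/10.05 = 6.861 mg/L.
Mixed L₀ = (9.46×3.73 + 0.594×107)/(10.05) = 98.84/10.05 = 9.831 mg/L.
Initial deficit D₀ = C_s − DO₀ = 9.11 − 6.861 = 2.249 mg/L.
D(1.67) = [0.287×9.831/(0.700−0.287)](e^(−0.287×1.67) − e^(−0.700×1.67)) + 2.249 e^(−0.700×1.67)
= 6.832 × (0.6192 − 0.3107) + 2.249 × 0.3107 = 2.807 mg/L.
DO = 9.11 − 2.807 = 6.303 mg/L.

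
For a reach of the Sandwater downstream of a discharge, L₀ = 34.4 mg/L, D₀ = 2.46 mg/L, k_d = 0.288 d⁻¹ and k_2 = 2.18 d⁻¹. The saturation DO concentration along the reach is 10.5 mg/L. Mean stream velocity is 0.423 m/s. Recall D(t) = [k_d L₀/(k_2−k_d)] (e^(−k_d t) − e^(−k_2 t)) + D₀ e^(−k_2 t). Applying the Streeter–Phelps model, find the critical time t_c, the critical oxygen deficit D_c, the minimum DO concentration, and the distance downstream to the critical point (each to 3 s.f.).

t_c ≈ 0.734 d; D_c ≈ 3.68 mg/L; min DO ≈ 6.82 mg/L; x_c ≈ 26.8 km

At the critical point dD/dt = 0, so k_d L₀ e^(−k_d t) = k_2 D. Substituting D(t) from the Streeter–Phelps equation and solving for t gives
t_c = ln[(k_2/k_d)(1 − D₀(k_2−k_d)/(k_d L₀))] / (k_2−k_d).
Here k_2−k_d = 1.892 d⁻¹ and 1 − D₀(k_2−k_d)/(k_d L₀) = 1 − 2.46×1.892/(0.288×34.4) = 0.5302, so
t_c = ln(7.569 × 0.5302) / 1.892 = 1.390 / 1.892 = 0.7345 d.
D_c = (k_d/k_2) L₀ e^(−k_d t_c) = (0.288/2.18) × 34.4 × e^(−0.288×0.7345) = 0.1321 × 34.4 × 0.8093 = 3.678 mg/L.
Minimum DO = C_s − D_c = 10.5 − 3.678 = 6.822 mg/L.
x_c = v t_c = 0.423 m/s × 0.7345 d × 86400 s/d = 26840 m ≈ 26.8 km.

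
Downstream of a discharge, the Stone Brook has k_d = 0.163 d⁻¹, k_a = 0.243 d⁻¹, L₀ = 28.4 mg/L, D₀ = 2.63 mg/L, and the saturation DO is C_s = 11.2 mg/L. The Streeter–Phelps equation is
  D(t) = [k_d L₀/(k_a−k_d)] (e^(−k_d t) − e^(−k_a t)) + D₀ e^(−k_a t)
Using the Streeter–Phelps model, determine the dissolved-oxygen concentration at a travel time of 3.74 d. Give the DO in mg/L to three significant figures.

k_d L₀/(k_a−k_d) = 0.163×28.4/(0.243−0.163) = 4.629/0.08000 = 57.87 mg/L.
e^(−k_d t) = e^(−0.163×3.740) = 0.5436; e^(−k_a t) = e^(−0.243×3.740) = 0.4030.
D = 57.87 × (0.5436 − 0.4030) + 2.63 × 0.4030 = 8.133 + 1.060 = 9.193 mg/L.
DO = C_s − D = 11.2 − 9.193 = 2.007 mg/L.

DO ≈ 2.01 mg/L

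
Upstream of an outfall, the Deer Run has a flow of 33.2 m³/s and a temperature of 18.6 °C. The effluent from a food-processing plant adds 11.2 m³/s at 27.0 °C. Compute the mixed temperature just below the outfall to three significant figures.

Flow-weighted mixing: C = (Q_r C_r + Q_w C_w)/(Q_r + Q_w)
= (33.2×18.6 + 11.2×27.0)/(33.2 + 11.2) = 919.9/44.40 = 20.72 °C.

20.7 °C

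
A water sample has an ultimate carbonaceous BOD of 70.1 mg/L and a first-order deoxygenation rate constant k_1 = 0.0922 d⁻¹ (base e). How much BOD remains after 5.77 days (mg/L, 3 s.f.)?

L_t = L₀ e^(−k_1 t) = 70.1 × e^(−0.0922×5.77) = 70.1 × 0.5874 = 41.18 mg/L.

L ≈ 41.2 mg/L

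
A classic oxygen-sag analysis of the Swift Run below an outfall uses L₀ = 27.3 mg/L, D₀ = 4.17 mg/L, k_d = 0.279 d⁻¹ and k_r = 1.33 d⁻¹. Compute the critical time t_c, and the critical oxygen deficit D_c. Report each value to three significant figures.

t_c ≈ 0.671 d; D_c ≈ 4.75 mg/L

t_c = [1/(k_r−k_d)] ln[(k_r/k_d)(1 − D₀(k_r−k_d)/(k_d L₀))]
= [1/(1.33−0.279)] ln[(1.33/0.279)(1 − 4.17×1.051/(0.279×27.3))]
= (1/1.051) ln[4.767 × 0.4246] = 0.9515 × ln(2.024) = 0.9515 × 0.7051 = 0.6709 d.
D_c = (k_d/k_r) L₀ e^(−k_d t_c) = (0.279/1.33) × 27.3 × e^(−0.279×0.6709) = 0.2098 × 27.3 × 0.8293 = 4.749 mg/L.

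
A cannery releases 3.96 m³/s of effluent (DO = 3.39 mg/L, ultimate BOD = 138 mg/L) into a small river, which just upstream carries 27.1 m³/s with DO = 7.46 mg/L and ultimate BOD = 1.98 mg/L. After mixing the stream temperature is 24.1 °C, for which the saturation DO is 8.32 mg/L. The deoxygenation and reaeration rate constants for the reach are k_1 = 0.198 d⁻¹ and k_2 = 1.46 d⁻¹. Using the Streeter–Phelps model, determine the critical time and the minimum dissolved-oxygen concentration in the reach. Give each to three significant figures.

t_c ≈ 1.10 d; minimum DO ≈ 6.21 mg/L

Mixed DO = (27.1×7.46 + 3.96×3.39)/(27.1+3.96) = 215.6/31.06 = 6.941 mg/L.
Mixed L₀ = (27.1×1.98 + 3.96×138)/(31.06) = 600.1/31.06 = 19.32 mg/L.
Initial deficit D₀ = C_s − DO₀ = 8.32 − 6.941 = 1.379 mg/L.
t_c = (1/1.262) ln[(1.46/0.198)(1 − 1.379×1.262/(0.198×19.32))] = 0.7924 × ln(4.020) = 1.102 d.
D_c = (0.198/1.46) × 19.32 × e^(−0.198×1.102) = 0.1356 × 19.32 × 0.8039 = 2.107 mg/L.
Minimum DO = 8.32 − 2.107 = 6.213 mg/L.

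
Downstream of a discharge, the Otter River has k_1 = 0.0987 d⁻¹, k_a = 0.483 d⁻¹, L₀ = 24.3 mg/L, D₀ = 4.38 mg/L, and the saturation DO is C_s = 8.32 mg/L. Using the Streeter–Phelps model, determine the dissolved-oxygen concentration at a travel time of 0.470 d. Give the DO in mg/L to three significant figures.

DO ≈ 3.84 mg/L

k_1 L₀/(k_a−k_1) = 0.0987×24.3/(0.483−0.0987) = 2.398/0.3843 = 6.241 mg/L.
e^(−k_1 t) = e^(−0.0987×0.4700) = 0.9547; e^(−k_a t) = e^(−0.483×0.4700) = 0.7969.
D = 6.241 × (0.9547 − 0.7969) + 4.38 × 0.7969 = 0.9846 + 3.490 = 4.475 mg/L.
DO = C_s − D = 8.32 − 4.475 = 3.845 mg/L.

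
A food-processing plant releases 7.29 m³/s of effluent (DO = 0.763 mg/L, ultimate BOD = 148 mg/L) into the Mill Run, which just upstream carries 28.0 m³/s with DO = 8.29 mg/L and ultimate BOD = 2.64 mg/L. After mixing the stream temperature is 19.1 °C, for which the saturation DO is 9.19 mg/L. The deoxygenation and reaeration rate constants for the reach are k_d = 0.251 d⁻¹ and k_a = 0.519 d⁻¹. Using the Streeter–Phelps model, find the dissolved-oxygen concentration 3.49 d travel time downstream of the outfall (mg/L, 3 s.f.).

Mixed DO = (28.0×8.29 + 7.29×0.763)/(28.0+7.29) = 237.7/35.29 = 6.735 mg/L.
Mixed L₀ = (28.0×2.64 + 7.29×148)/(35.29) = 1153/35.29 = 32.67 mg/L.
Initial deficit D₀ = C_s − DO₀ = 9.19 − 6.735 = 2.455 mg/L.
D(3.49) = [0.251×32.67/(0.519−0.251)](e^(−0.251×3.49) − e^(−0.519×3.49)) + 2.455 e^(−0.519×3.49)
= 30.60 × (0.4164 − 0.1634) + 2.455 × 0.1634 = 8.142 mg/L.
DO = 9.19 − 8.142 = 1.048 mg/L.

DO ≈ 1.05 mg/L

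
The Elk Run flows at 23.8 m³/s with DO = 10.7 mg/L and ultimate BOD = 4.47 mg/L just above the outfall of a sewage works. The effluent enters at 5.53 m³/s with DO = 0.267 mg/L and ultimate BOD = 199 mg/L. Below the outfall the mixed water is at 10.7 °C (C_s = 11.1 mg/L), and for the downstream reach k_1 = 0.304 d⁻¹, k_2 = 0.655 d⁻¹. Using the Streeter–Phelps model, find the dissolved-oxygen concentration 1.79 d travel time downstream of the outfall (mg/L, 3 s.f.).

Mixed DO = (23.8×10.7 + 5.53×0.267)/(23.8+5.53) = 256.1/29.33 = 8.733 mg/L.
Mixed L₀ = (23.8×4.47 + 5.53×199)/(29.33) = 1207/29.33 = 41.15 mg/L.
Initial deficit D₀ = C_s − DO₀ = 11.1 − 8.733 = 2.367 mg/L.
D(1.79) = [0.304×41.15/(0.655−0.304)](e^(−0.304×1.79) − e^(−0.655×1.79)) + 2.367 e^(−0.655×1.79)
= 35.64 × (0.5803 − 0.3096) + 2.367 × 0.3096 = 10.38 mg/L.
DO = 11.1 − 10.38 = 0.7192 mg/L.

DO ≈ 0.719 mg/L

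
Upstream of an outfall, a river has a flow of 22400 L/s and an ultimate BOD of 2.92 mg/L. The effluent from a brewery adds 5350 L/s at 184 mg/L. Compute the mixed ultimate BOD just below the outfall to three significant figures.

37.8 mg/L

Flow-weighted mixing: C = (Q_r C_r + Q_w C_w)/(Q_r + Q_w)
= (22400×2.92 + 5350×184)/(22400 + 5350) = 1.050×10^6/27750 = 37.83 mg/L.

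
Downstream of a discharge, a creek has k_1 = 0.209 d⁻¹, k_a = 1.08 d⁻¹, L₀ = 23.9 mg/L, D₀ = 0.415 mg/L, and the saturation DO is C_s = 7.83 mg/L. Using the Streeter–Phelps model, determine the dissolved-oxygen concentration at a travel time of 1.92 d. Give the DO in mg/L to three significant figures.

k_1 L₀/(k_a−k_1) = 0.209×23.9/(1.08−0.209) = 4.995/0.8710 = 5.735 mg/L.
e^(−k_1 t) = e^(−0.209×1.920) = 0.6695; e^(−k_a t) = e^(−1.08×1.920) = 0.1257.
D = 5.735 × (0.6695 − 0.1257) + 0.415 × 0.1257 = 3.118 + 0.05218 = 3.170 mg/L.
DO = C_s − D = 7.83 − 3.170 = 4.660 mg/L.

DO ≈ 4.66 mg/L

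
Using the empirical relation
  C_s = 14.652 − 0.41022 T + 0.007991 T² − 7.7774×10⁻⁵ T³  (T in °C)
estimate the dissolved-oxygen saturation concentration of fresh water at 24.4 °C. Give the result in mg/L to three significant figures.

C_s ≈ 8.27 mg/L

C_s = 14.652 − 0.41022×24.4 + 0.007991×24.4² − 7.7774×10⁻⁵×24.4³ = 8.270 mg/L.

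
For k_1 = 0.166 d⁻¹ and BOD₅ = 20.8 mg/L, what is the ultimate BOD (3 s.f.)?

BOD₅ = L₀(1 − e^(−5k_1)) ⇒ L₀ = BOD₅ / (1 − e^(−5×0.166))
= 20.8 / (1 − 0.4360) = 20.8 / 0.5640 = 36.88 mg/L.

L₀ ≈ 36.9 mg/L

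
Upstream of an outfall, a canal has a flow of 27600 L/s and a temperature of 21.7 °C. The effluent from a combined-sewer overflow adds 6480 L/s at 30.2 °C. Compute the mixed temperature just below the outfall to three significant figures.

23.3 °C

Flow-weighted mixing: C = (Q_r C_r + Q_w C_w)/(Q_r + Q_w)
= (27600×21.7 + 6480×30.2)/(27600 + 6480) = 794600/34080 = 23.32 °C.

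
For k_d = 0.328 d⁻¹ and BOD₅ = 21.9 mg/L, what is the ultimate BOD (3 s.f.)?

L₀ ≈ 27.2 mg/L

BOD₅ = L₀(1 − e^(−5k_d)) ⇒ L₀ = BOD₅ / (1 − e^(−5×0.328))
= 21.9 / (1 − 0.1940) = 21.9 / 0.8060 = 27.17 mg/L.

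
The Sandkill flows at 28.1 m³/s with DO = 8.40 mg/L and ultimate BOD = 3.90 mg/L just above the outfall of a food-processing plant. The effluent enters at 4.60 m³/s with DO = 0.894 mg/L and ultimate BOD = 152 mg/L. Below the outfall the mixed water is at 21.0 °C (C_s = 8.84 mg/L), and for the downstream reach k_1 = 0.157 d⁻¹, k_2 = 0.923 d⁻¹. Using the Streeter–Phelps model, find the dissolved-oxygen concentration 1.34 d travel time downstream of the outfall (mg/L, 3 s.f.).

DO ≈ 5.77 mg/L

Mixed DO = (28.1×8.40 + 4.60×0.894)/(28.1+4.60) = 240.2/32.70 = 7.344 mg/L.
Mixed L₀ = (28.1×3.90 + 4.60×152)/(32.70) = 808.8/32.70 = 24.73 mg/L.
Initial deficit D₀ = C_s − DO₀ = 8.84 − 7.344 = 1.496 mg/L.
D(1.34) = [0.157×24.73/(0.923−0.157)](e^(−0.157×1.34) − e^(−0.923×1.34)) + 1.496 e^(−0.923×1.34)
= 5.069 × (0.8103 − 0.2903) + 1.496 × 0.2903 = 3.070 mg/L.
DO = 8.84 − 3.070 = 5.770 mg/L.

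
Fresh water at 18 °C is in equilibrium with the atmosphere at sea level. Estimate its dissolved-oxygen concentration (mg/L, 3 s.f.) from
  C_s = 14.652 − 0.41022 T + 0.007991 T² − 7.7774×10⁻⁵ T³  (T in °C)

C_s ≈ 9.40 mg/L

C_s = 14.652 − 0.41022×18 + 0.007991×18² − 7.7774×10⁻⁵×18³ = 9.404 mg/L.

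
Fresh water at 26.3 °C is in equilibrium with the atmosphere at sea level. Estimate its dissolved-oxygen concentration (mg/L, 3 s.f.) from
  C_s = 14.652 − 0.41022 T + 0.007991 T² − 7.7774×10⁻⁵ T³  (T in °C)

C_s = 14.652 − 0.41022×26.3 + 0.007991×26.3² − 7.7774×10⁻⁵×26.3³ = 7.976 mg/L.

C_s ≈ 7.98 mg/L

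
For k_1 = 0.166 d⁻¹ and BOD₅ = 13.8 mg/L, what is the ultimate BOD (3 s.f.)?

L₀ ≈ 24.5 mg/L

BOD₅ = L₀(1 − e^(−5k_1)) ⇒ L₀ = BOD₅ / (1 − e^(−5×0.166))
= 13.8 / (1 − 0.4360) = 13.8 / 0.5640 = 24.47 mg/L.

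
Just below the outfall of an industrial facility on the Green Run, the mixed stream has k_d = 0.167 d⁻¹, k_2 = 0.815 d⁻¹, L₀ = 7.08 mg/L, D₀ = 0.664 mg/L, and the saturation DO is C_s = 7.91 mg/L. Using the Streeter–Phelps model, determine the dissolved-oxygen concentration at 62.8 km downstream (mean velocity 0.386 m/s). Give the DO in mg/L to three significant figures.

Travel time t = x/v = 62.8 km / (0.386 m/s) = 62800 m / 0.386 m/s = 162700 s = 1.883 d.
k_d L₀/(k_2−k_d) = 0.167×7.08/(0.815−0.167) = 1.182/0.6480 = 1.825 mg/L.
e^(−k_d t) = e^(−0.167×1.883) = 0.7302; e^(−k_2 t) = e^(−0.815×1.883) = 0.2155.
D = 1.825 × (0.7302 − 0.2155) + 0.664 × 0.2155 = 0.9390 + 0.1431 = 1.082 mg/L.
DO = C_s − D = 7.91 − 1.082 = 6.828 mg/L.

DO ≈ 6.83 mg/L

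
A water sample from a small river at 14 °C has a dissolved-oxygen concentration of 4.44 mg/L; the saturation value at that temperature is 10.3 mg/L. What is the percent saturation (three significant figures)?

% saturation = C/C_s × 100 = 4.44/10.3 × 100 = 43.1 %.

43.1 % saturation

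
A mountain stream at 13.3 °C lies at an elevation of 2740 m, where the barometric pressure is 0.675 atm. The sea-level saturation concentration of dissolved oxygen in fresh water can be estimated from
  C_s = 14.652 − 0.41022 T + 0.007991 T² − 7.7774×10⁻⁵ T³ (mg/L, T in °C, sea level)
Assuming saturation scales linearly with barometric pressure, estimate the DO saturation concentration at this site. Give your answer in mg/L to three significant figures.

C_s ≈ 7.04 mg/L

At sea level: C_s = 14.652 − 0.41022×13.3 + 0.007991×13.3² − 7.7774×10⁻⁵×13.3³ = 10.43 mg/L.
Pressure correction: C_s' = 10.43 × 0.675 = 7.038 mg/L.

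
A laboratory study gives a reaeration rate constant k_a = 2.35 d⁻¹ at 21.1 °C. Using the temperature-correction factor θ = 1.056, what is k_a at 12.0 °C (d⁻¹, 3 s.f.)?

k_a(T₂) = k_a(T₁) · θ^(T₂−T₁) = 2.35 × 1.056^(12.0−21.1)
= 2.35 × 1.056^-9.10 = 2.35 × 0.6091 = 1.431 d⁻¹.

k_a ≈ 1.43 d⁻¹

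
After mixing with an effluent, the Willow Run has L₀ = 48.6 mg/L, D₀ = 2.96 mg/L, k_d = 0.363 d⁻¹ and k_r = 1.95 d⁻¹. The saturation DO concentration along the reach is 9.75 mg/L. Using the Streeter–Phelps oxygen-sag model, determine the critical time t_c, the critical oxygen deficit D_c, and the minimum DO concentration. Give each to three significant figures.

t_c = [1/(k_r−k_d)] ln[(k_r/k_d)(1 − D₀(k_r−k_d)/(k_d L₀))]
= [1/(1.95−0.363)] ln[(1.95/0.363)(1 − 2.96×1.587/(0.363×48.6))]
= (1/1.587) ln[5.372 × 0.7337] = 0.6301 × ln(3.942) = 0.6301 × 1.372 = 0.8642 d.
D_c = (k_d/k_r) L₀ e^(−k_d t_c) = (0.363/1.95) × 48.6 × e^(−0.363×0.8642) = 0.1862 × 48.6 × 0.7307 = 6.611 mg/L.
Minimum DO = C_s − D_c = 9.75 − 6.611 = 3.139 mg/L.

t_c ≈ 0.864 d; D_c ≈ 6.61 mg/L; min DO ≈ 3.14 mg/L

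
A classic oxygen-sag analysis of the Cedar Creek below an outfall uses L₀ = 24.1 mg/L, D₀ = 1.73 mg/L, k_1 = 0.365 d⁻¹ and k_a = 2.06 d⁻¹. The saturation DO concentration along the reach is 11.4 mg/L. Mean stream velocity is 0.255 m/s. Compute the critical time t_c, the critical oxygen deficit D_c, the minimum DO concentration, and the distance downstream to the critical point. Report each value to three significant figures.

t_c ≈ 0.782 d; D_c ≈ 3.21 mg/L; min DO ≈ 8.19 mg/L; x_c ≈ 17.2 km

At the critical point dD/dt = 0, so k_1 L₀ e^(−k_1 t) = k_a D. Substituting D(t) from the Streeter–Phelps equation and solving for t gives
t_c = ln[(k_a/k_1)(1 − D₀(k_a−k_1)/(k_1 L₀))] / (k_a−k_1).
Here k_a−k_1 = 1.695 d⁻¹ and 1 − D₀(k_a−k_1)/(k_1 L₀) = 1 − 1.73×1.695/(0.365×24.1) = 0.6666, so
t_c = ln(5.644 × 0.6666) / 1.695 = 1.325 / 1.695 = 0.7818 d.
L(t_c) = L₀ e^(−k_1 t_c) = 24.1 × 0.7518 = 18.12 mg/L, and at the critical point k_a D_c = k_1 L, so D_c = (0.365/2.06) × 18.12 = 3.210 mg/L.
Minimum DO = C_s − D_c = 11.4 − 3.210 = 8.190 mg/L.
x_c = v t_c = 0.255 m/s × 0.7818 d × 86400 s/d = 17220 m ≈ 17.2 km.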